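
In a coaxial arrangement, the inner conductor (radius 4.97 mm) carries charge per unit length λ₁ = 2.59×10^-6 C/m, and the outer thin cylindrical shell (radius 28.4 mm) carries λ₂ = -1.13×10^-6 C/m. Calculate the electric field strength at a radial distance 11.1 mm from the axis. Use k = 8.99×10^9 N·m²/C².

|E| ≈ 4.20×10^6 N/C

By cylindrical symmetry E is radial; use a coaxial Gaussian cylinder of radius 11.1 mm and length L (between the conductors, 4.97 mm < r < 28.4 mm).
Only the inner wire is enclosed; the outer shell contributes nothing inside itself. λ_enc = λ₁ = 2.59e-6 C/m.
Since E is radial and uniform over the curved surface, Φ = E·2πrL = Q_enc/ε₀ = λ_enc L/ε₀.
E = 2k|λ_enc|/r = 2(8.99×10^9)(2.59e-6)/(0.0111) = 4.20×10^6 N/C.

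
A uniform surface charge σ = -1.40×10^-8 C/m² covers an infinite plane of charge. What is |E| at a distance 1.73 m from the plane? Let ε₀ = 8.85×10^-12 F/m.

791 N/C

The symmetry is planar: E is normal to the sheet and the same magnitude on both sides. Take a pillbox straddling the sheet with end-cap area A.
Only the two end caps contribute flux: Φ = 2EA. With Q_enc = σA, Gauss's law gives E = |σ|/(2ε₀).
E = |σ|/(2ε₀) = (1.40e-8)/(2·8.85×10^-12) = 791 N/C.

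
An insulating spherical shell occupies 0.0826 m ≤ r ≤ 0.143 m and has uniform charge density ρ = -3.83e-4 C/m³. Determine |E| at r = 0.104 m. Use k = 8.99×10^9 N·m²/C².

Use a concentric Gaussian sphere at r = 0.104 m (within the shell material, 0.0826 m < r < 0.143 m).
Enclosed charge is the volume from a to r: Q_enc = (4π/3)ρ(r³ − a³) = -9.005e-7 C.
Applying ∮E·dA = Q_enc/ε₀ with Φ = E(4πr²):
E = k|Q_enc|/r² = (8.99×10^9)(9.005×10^-7)/(0.104)² = 7.48×10^5 N/C.

E = 7.48×10^5 N/C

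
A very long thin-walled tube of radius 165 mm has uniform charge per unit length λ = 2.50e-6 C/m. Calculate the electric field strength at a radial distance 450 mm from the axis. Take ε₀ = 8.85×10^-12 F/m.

Coaxial Gaussian cylinder, radius r = 450 mm, length L (r > 165 mm).
The full line charge is enclosed: λ_enc = 2.50×10^-6 C/m.
Since E is radial and uniform over the curved surface, Φ = E·2πrL = Q_enc/ε₀ = λ_enc L/ε₀.
E = |λ_enc|/(2πε₀r) = (2.50×10^-6)/(2π·8.85×10^-12·0.45) = 9.99e4 N/C.

E = 9.99e4 N/C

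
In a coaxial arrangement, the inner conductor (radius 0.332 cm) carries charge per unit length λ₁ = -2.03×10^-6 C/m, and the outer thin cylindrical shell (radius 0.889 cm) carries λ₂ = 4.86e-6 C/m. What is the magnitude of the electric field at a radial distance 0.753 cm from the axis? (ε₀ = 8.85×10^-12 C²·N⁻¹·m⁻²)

By cylindrical symmetry E is radial; use a coaxial Gaussian cylinder of radius 0.753 cm and length L (between the conductors, 0.332 cm < r < 0.889 cm).
The shell at 0.889 cm lies outside the Gaussian surface, so λ_enc = λ₁ = -2.03e-6 C/m.
Applying ∮E·dA = Q_enc/ε₀ with the end caps contributing no flux:
E = |λ_enc|/(2πε₀r) = (2.03×10^-6)/(2π·8.85×10^-12·0.00753) = 4.85e6 N/C.

E = 4.85×10^6 V/m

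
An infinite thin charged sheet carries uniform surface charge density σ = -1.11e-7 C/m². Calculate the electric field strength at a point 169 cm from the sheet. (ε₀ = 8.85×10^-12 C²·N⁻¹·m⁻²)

By planar symmetry E is perpendicular to the sheet and uniform; use a Gaussian pillbox with flat faces of area A on each side of the sheet.
Only the two end caps contribute flux: Φ = 2EA. With Q_enc = σA, Gauss's law gives E = |σ|/(2ε₀).
E = |σ|/(2ε₀) = (1.11×10^-7)/(2·8.85×10^-12) = 6.27×10^3 N/C.

|E| = 6.27e3 N/C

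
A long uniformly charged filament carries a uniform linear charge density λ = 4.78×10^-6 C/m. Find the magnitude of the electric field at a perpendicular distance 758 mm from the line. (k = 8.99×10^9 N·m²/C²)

Take a coaxial cylindrical Gaussian surface of radius r = 758 mm and length L.
Q_enc = λL, so λ_enc = 4.78×10^-6 C/m.
Applying ∮E·dA = Q_enc/ε₀ with the end caps contributing no flux:
E = 2k|λ_enc|/r = 2(8.99×10^9)(4.78×10^-6)/(0.758) = 1.13×10^5 N/C.

E = 1.13e5 V/m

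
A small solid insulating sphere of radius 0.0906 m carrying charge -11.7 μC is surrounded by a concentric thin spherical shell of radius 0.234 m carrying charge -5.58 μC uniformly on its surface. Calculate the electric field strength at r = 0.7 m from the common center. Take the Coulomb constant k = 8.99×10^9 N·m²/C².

E = 3.17×10^5 N/C

Take a concentric spherical Gaussian surface of radius r = 0.7 m (r > 0.234 m, enclosing both).
Q_enc = (-11.7 μC) + (-5.58 μC) = -1.728e-5 C.
Gauss's law: E·4πr² = Q_enc/ε₀.
E = k|Q_enc|/r² = (8.99×10^9)(1.728×10^-5)/(0.7)² = 3.17×10^5 N/C.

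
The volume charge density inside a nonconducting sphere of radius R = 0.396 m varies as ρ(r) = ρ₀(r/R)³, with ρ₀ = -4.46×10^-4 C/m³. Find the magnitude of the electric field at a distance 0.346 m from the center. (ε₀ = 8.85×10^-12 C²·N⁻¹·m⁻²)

E = 1.94×10^6 N/C

By spherical symmetry E is radial; choose a Gaussian sphere of radius r = 0.346 m (r < R).
Q_enc = ∫₀^r ρ(r')·4πr'² dr' = (4πρ₀/R³) ∫₀^r r'^5 dr' = 4πρ₀ r^6/(6·R³) = -2.581e-5 C.
Applying ∮E·dA = Q_enc/ε₀ with Φ = E(4πr²):
E = |Q_enc|/(4πε₀r²) = (2.581e-5)/(4π·8.85×10^-12·(0.346)²) = 1.94×10^6 N/C.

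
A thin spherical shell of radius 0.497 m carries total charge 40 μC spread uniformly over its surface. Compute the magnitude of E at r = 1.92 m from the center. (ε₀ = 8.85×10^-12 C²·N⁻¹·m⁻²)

By spherical symmetry E is radial; choose a Gaussian sphere of radius r = 1.92 m (r > 0.497 m).
The entire shell is enclosed: Q_enc = 4.00×10^-5 C.
Applying ∮E·dA = Q_enc/ε₀ with Φ = E(4πr²):
E = |Q_enc|/(4πε₀r²) = (4.00e-5)/(4π·8.85×10^-12·(1.92)²) = 9.76e4 N/C.

|E| ≈ 9.76×10^4 V/m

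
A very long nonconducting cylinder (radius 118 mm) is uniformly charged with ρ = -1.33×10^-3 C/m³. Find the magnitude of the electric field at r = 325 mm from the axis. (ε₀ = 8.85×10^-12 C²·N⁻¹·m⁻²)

E = 3.22e6 N/C

By cylindrical symmetry E is radial; use a coaxial Gaussian cylinder of radius 325 mm and length L (r > 118 mm, full cross-section enclosed).
λ_enc = ρ·πR² = (-1.33e-3)π(0.118)² = -5.818×10^-5 C/m.
Gauss's law: E·2πrL = λ_enc L/ε₀.
E = |λ_enc|/(2πε₀r) = (5.818e-5)/(2π·8.85×10^-12·0.325) = 3.22×10^6 N/C.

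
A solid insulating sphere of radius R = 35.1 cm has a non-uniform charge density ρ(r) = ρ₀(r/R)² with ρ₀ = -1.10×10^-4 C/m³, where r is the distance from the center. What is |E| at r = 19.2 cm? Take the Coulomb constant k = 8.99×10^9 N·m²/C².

E = 1.43×10^5 N/C

Use a concentric Gaussian sphere at r = 19.2 cm (r < R).
Integrate the density: Q_enc = 4π ∫₀^r ρ₀(r'/R)^2 r'² dr' = 4πρ₀ r^5/(5·R²) = -5.855×10^-7 C.
Gauss's law: E·4πr² = Q_enc/ε₀.
E = k|Q_enc|/r² = (8.99×10^9)(5.855e-7)/(0.192)² = 1.43×10^5 N/C.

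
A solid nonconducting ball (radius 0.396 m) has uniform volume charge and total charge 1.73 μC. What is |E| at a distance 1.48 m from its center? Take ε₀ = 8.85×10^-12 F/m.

E ≈ 7.10×10^3 N/C

Take a concentric spherical Gaussian surface of radius r = 1.48 m (r > R, so the entire charge is enclosed).
Q_enc = 1.73 μC = 1.73×10^-6 C.
Since E is radial and uniform over the Gaussian sphere, Φ = E·4πr² = Q_enc/ε₀.
E = |Q_enc|/(4πε₀r²) = (1.73×10^-6)/(4π·8.85×10^-12·(1.48)²) = 7.10e3 N/C.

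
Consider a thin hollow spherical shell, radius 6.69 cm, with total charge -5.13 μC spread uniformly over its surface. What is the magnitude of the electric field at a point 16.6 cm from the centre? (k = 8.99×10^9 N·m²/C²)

Take a concentric spherical Gaussian surface of radius r = 16.6 cm (r > 6.69 cm).
The entire shell is enclosed: Q_enc = -5.13e-6 C.
Since E is radial and uniform over the Gaussian sphere, Φ = E·4πr² = Q_enc/ε₀.
E = k|Q_enc|/r² = (8.99×10^9)(5.13e-6)/(0.166)² = 1.67×10^6 N/C.

E ≈ 1.67e6 N/C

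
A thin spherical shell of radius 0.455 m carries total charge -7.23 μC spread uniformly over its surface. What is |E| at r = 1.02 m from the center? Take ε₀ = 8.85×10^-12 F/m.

Take a concentric spherical Gaussian surface of radius r = 1.02 m (r > 0.455 m).
The entire shell is enclosed: Q_enc = -7.23×10^-6 C.
Since E is radial and uniform over the Gaussian sphere, Φ = E·4πr² = Q_enc/ε₀.
E = |Q_enc|/(4πε₀r²) = (7.23×10^-6)/(4π·8.85×10^-12·(1.02)²) = 6.25×10^4 N/C.

6.25e4 N/C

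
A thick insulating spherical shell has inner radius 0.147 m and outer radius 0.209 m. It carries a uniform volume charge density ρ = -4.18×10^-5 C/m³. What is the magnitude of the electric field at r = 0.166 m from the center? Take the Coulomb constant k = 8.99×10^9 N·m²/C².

Symmetry ⇒ E = E(r) r̂. Gaussian sphere of radius r = 0.166 m (within the shell material, 0.147 m < r < 0.209 m).
Only the shell between 0.147 m and r is enclosed: Q_enc = ρ·(4π/3)(r³ − a³) = (-4.18×10^-5)·(4π/3)·((0.166)³ − (0.147)³) = -2.447e-7 C.
Gauss's law: E·4πr² = Q_enc/ε₀.
E = k|Q_enc|/r² = (8.99×10^9)(2.447e-7)/(0.166)² = 7.98e4 N/C.

|E| = 7.98e4 N/C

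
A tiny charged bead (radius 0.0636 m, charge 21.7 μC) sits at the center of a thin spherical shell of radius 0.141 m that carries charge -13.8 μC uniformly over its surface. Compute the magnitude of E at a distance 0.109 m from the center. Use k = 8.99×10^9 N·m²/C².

E = 1.64e7 V/m

Take a concentric spherical Gaussian surface of radius r = 0.109 m (between the bodies, 0.0636 m < r < 0.141 m).
Only the inner charge is enclosed; the outer shell contributes nothing inside itself. Q_enc = 21.7 μC = 2.17×10^-5 C.
By Gauss's law, ∮E·dA = E·4πr² = Q_enc/ε₀.
E = k|Q_enc|/r² = (8.99×10^9)(2.17e-5)/(0.109)² = 1.64×10^7 N/C.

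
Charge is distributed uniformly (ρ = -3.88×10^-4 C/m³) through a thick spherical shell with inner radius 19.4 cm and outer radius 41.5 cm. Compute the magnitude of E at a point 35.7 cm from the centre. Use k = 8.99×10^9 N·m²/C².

Take a concentric spherical Gaussian surface of radius r = 35.7 cm (within the shell material, 19.4 cm < r < 41.5 cm).
Enclosed charge is the volume from a to r: Q_enc = (4π/3)ρ(r³ − a³) = -6.208e-5 C.
Applying ∮E·dA = Q_enc/ε₀ with Φ = E(4πr²):
E = k|Q_enc|/r² = (8.99×10^9)(6.208×10^-5)/(0.357)² = 4.38×10^6 N/C.

E = 4.38e6 V/m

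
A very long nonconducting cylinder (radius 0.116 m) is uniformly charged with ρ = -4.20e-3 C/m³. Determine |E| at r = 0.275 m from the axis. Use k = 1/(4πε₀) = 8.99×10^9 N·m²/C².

E ≈ 1.16×10^7 N/C

Choose a coaxial cylinder of radius r = 0.275 m (arbitrary length L) as the Gaussian surface (r > 0.116 m, full cross-section enclosed).
λ_enc = ρ·πR² = (-4.20e-3)π(0.116)² = -1.775×10^-4 C/m.
By Gauss's law (flux through the curved wall only), E·2πrL = λ_enc L/ε₀.
E = 2k|λ_enc|/r = 2(8.99×10^9)(1.775×10^-4)/(0.275) = 1.16e7 N/C.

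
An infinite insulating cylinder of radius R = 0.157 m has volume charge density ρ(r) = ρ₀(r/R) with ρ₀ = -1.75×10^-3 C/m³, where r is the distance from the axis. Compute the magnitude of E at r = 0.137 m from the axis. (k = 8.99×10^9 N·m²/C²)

By cylindrical symmetry E is radial; use a coaxial Gaussian cylinder of radius 0.137 m and length L (r < R).
λ_enc = ∫₀^r ρ(r')·2πr' dr' = (2πρ₀/R)·r^3/3 = -6.003e-5 C/m.
Applying ∮E·dA = Q_enc/ε₀ with the end caps contributing no flux:
E = 2k|λ_enc|/r = 2(8.99×10^9)(6.003×10^-5)/(0.137) = 7.88e6 N/C.

E ≈ 7.88e6 N/C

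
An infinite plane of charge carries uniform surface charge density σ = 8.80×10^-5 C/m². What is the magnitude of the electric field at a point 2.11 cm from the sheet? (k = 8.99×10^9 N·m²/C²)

Choose a cylindrical pillbox piercing the sheet, end faces (area A) parallel to it.
Flux Φ = 2EA and Q_enc = σA, so 2EA = σA/ε₀ ⇒ E = |σ|/(2ε₀), independent of distance.
E = 2πk|σ| = 2π(8.99×10^9)(8.80×10^-5) = 4.97×10^6 N/C.

|E| = 4.97×10^6 V/m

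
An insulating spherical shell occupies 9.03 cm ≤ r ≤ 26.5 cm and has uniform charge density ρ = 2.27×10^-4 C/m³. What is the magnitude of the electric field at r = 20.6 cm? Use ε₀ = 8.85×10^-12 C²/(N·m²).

E ≈ 1.61×10^6 N/C

Use a concentric Gaussian sphere at r = 20.6 cm (within the shell material, 9.03 cm < r < 26.5 cm).
Enclosed charge is the volume from a to r: Q_enc = (4π/3)ρ(r³ − a³) = 7.612×10^-6 C.
Since E is radial and uniform over the Gaussian sphere, Φ = E·4πr² = Q_enc/ε₀.
E = |Q_enc|/(4πε₀r²) = (7.612e-6)/(4π·8.85×10^-12·(0.206)²) = 1.61×10^6 N/C.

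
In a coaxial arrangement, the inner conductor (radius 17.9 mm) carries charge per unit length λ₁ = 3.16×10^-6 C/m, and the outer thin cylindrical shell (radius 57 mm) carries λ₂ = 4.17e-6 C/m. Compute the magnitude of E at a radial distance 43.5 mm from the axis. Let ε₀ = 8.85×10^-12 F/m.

Take a coaxial cylindrical Gaussian surface of radius r = 43.5 mm and length L (between the conductors, 17.9 mm < r < 57 mm).
The shell at 57 mm lies outside the Gaussian surface, so λ_enc = λ₁ = 3.16e-6 C/m.
Gauss's law: E·2πrL = λ_enc L/ε₀.
E = |λ_enc|/(2πε₀r) = (3.16×10^-6)/(2π·8.85×10^-12·0.0435) = 1.31×10^6 N/C.

E ≈ 1.31e6 N/C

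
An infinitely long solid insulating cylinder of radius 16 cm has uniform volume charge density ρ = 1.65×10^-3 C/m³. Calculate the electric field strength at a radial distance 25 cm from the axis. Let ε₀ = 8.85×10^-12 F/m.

Take a coaxial cylindrical Gaussian surface of radius r = 25 cm and length L (r > 16 cm, full cross-section enclosed).
λ_enc = ρ·πR² = (1.65e-3)π(0.16)² = 1.327e-4 C/m.
Since E is radial and uniform over the curved surface, Φ = E·2πrL = Q_enc/ε₀ = λ_enc L/ε₀.
E = |λ_enc|/(2πε₀r) = (1.327×10^-4)/(2π·8.85×10^-12·0.25) = 9.55e6 N/C.

9.55e6 N/C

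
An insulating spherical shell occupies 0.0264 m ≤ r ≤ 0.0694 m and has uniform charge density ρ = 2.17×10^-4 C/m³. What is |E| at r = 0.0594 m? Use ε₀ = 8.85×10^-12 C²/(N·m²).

By spherical symmetry E is radial; choose a Gaussian sphere of radius r = 0.0594 m (within the shell material, 0.0264 m < r < 0.0694 m).
Only the shell between 0.0264 m and r is enclosed: Q_enc = ρ·(4π/3)(r³ − a³) = (2.17×10^-4)·(4π/3)·((0.0594)³ − (0.0264)³) = 1.738×10^-7 C.
By Gauss's law, ∮E·dA = E·4πr² = Q_enc/ε₀.
E = |Q_enc|/(4πε₀r²) = (1.738×10^-7)/(4π·8.85×10^-12·(0.0594)²) = 4.43×10^5 N/C.

|E| = 4.43e5 N/C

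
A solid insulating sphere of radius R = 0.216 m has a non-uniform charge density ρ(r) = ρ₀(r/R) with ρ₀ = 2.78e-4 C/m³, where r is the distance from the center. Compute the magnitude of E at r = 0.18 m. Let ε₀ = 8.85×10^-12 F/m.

|E| = 1.18×10^6 N/C

Take a concentric spherical Gaussian surface of radius r = 0.18 m (r < R).
Q_enc = ∫₀^r ρ(r')·4πr'² dr' = (4πρ₀/R) ∫₀^r r'^3 dr' = 4πρ₀ r^4/(4·R) = 4.245e-6 C.
By Gauss's law, ∮E·dA = E·4πr² = Q_enc/ε₀.
E = |Q_enc|/(4πε₀r²) = (4.245e-6)/(4π·8.85×10^-12·(0.18)²) = 1.18×10^6 N/C.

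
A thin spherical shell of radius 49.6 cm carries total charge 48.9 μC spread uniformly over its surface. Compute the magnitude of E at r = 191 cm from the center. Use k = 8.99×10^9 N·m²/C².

By spherical symmetry E is radial; choose a Gaussian sphere of radius r = 191 cm (r > 49.6 cm).
The entire shell is enclosed: Q_enc = 4.89×10^-5 C.
Applying ∮E·dA = Q_enc/ε₀ with Φ = E(4πr²):
E = k|Q_enc|/r² = (8.99×10^9)(4.89×10^-5)/(1.91)² = 1.21×10^5 N/C.

E ≈ 1.21×10^5 N/C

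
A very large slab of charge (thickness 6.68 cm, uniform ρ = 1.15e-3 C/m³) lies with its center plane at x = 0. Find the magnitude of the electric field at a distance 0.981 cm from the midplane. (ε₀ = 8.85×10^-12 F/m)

1.27×10^6 N/C

By symmetry E is perpendicular to the slab. A Gaussian pillbox from −0.981 cm to +0.981 cm (face area A) lies entirely within the slab.
Q_enc = ρ·(2x)·A and flux = 2EA, so 2EA = 2ρxA/ε₀ ⇒ E = |ρ|x/ε₀.
E = (1.15×10^-3)(0.00981)/(8.85×10^-12) = 1.27×10^6 N/C.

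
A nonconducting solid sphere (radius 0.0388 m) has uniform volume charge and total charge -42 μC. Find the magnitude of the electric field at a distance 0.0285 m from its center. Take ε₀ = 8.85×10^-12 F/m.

Symmetry ⇒ E = E(r) r̂. Gaussian sphere of radius r = 0.0285 m (r < R).
Only the charge within r is enclosed: Q_enc = Q·(r/R)³ = (-42 μC)·(0.0285 m/0.0388 m)³ = -1.665×10^-5 C.
By Gauss's law, ∮E·dA = E·4πr² = Q_enc/ε₀.
E = |Q_enc|/(4πε₀r²) = (1.665×10^-5)/(4π·8.85×10^-12·(0.0285)²) = 1.84×10^8 N/C.

|E| ≈ 1.84×10^8 V/m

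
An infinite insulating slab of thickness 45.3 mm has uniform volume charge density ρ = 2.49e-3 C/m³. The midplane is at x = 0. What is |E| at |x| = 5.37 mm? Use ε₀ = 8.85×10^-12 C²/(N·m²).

1.51×10^6 V/m

By symmetry E is perpendicular to the slab. A Gaussian pillbox from −5.37 mm to +5.37 mm (face area A) lies entirely within the slab.
Q_enc = ρ·(2x)·A and flux = 2EA, so 2EA = 2ρxA/ε₀ ⇒ E = |ρ|x/ε₀.
E = (2.49×10^-3)(0.00537)/(8.85×10^-12) = 1.51e6 N/C.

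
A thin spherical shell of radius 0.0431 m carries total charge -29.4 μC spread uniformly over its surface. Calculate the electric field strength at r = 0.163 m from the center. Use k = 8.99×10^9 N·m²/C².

Take a concentric spherical Gaussian surface of radius r = 0.163 m (r > 0.0431 m).
The entire shell is enclosed: Q_enc = -2.94×10^-5 C.
By Gauss's law, ∮E·dA = E·4πr² = Q_enc/ε₀.
E = k|Q_enc|/r² = (8.99×10^9)(2.94×10^-5)/(0.163)² = 9.95×10^6 N/C.

E = 9.95×10^6 N/C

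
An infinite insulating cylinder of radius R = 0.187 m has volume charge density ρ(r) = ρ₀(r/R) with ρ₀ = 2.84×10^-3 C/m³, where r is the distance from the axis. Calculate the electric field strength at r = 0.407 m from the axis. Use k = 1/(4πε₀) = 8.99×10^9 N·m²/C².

Coaxial Gaussian cylinder, radius r = 0.407 m, length L (r > R, full charge per length enclosed).
λ_enc = 2π ∫₀^R ρ₀(r'/R)^1 r' dr' = 2πρ₀R²/3 = 2.08×10^-4 C/m.
By Gauss's law (flux through the curved wall only), E·2πrL = λ_enc L/ε₀.
E = 2k|λ_enc|/r = 2(8.99×10^9)(2.08e-4)/(0.407) = 9.19×10^6 N/C.

9.19e6 N/C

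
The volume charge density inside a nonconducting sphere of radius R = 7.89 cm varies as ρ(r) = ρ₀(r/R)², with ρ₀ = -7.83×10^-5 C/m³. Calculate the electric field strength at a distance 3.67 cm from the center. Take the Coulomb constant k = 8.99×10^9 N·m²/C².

|E| = 1.40×10^4 N/C

By spherical symmetry E is radial; choose a Gaussian sphere of radius r = 3.67 cm (r < R).
Integrate the density: Q_enc = 4π ∫₀^r ρ₀(r'/R)^2 r'² dr' = 4πρ₀ r^5/(5·R²) = -2.105×10^-9 C.
Applying ∮E·dA = Q_enc/ε₀ with Φ = E(4πr²):
E = k|Q_enc|/r² = (8.99×10^9)(2.105×10^-9)/(0.0367)² = 1.40×10^4 N/C.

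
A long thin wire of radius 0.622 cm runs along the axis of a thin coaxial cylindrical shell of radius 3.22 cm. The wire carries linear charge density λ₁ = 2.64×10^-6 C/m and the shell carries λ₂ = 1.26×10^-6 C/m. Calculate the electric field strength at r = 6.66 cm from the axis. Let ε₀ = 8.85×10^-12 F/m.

|E| = 1.05×10^6 N/C

Choose a coaxial cylinder of radius r = 6.66 cm (arbitrary length L) as the Gaussian surface (r > 3.22 cm, enclosing both).
λ_enc = λ₁ + λ₂ = (2.64×10^-6) + (1.26×10^-6) = 3.90×10^-6 C/m.
Gauss's law: E·2πrL = λ_enc L/ε₀.
E = |λ_enc|/(2πε₀r) = (3.90e-6)/(2π·8.85×10^-12·0.0666) = 1.05×10^6 N/C.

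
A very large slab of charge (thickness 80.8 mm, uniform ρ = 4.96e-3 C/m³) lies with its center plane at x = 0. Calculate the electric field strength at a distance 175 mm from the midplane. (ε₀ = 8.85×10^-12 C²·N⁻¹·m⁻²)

The point |x| = 175 mm lies outside the slab (half-thickness 0.0404 m). A symmetric pillbox spanning the full slab encloses Q_enc = ρ·d·A.
Flux = 2EA ⇒ E = |ρ|d/(2ε₀), independent of distance outside.
E = (4.96×10^-3)(0.0808)/(2·8.85×10^-12) = 2.26×10^7 N/C.

E ≈ 2.26×10^7 N/C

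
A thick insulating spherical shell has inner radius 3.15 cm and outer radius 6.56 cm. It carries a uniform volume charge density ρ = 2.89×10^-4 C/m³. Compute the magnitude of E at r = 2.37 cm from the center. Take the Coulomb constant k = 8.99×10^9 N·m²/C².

E = 0

By spherical symmetry E is radial; choose a Gaussian sphere of radius r = 2.37 cm (r < 3.15 cm, inside the empty cavity).
Q_enc = 0 (all charge lies at larger r); Gauss's law gives E = 0.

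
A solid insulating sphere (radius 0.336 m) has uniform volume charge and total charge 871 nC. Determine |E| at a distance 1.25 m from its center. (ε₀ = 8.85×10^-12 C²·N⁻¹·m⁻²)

E ≈ 5.01e3 V/m

Take a concentric spherical Gaussian surface of radius r = 1.25 m (r > R, so the entire charge is enclosed).
Q_enc = 871 nC = 8.71×10^-7 C.
By Gauss's law, ∮E·dA = E·4πr² = Q_enc/ε₀.
E = |Q_enc|/(4πε₀r²) = (8.71×10^-7)/(4π·8.85×10^-12·(1.25)²) = 5.01×10^3 N/C.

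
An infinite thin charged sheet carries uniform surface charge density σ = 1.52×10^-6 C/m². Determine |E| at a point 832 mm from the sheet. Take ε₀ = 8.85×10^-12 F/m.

8.59×10^4 N/C

By planar symmetry E is perpendicular to the sheet and uniform; use a Gaussian pillbox with flat faces of area A on each side of the sheet.
Flux Φ = 2EA and Q_enc = σA, so 2EA = σA/ε₀ ⇒ E = |σ|/(2ε₀), independent of distance.
E = |σ|/(2ε₀) = (1.52e-6)/(2·8.85×10^-12) = 8.59×10^4 N/C.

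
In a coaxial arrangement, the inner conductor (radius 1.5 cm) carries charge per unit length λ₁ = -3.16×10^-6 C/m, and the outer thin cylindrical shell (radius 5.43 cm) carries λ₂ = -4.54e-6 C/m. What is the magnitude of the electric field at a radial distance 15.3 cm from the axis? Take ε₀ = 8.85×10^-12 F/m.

Choose a coaxial cylinder of radius r = 15.3 cm (arbitrary length L) as the Gaussian surface (r > 5.43 cm, enclosing both).
λ_enc = λ₁ + λ₂ = (-3.16×10^-6) + (-4.54×10^-6) = -7.70×10^-6 C/m.
By Gauss's law (flux through the curved wall only), E·2πrL = λ_enc L/ε₀.
E = |λ_enc|/(2πε₀r) = (7.70×10^-6)/(2π·8.85×10^-12·0.153) = 9.05×10^5 N/C.

E = 9.05e5 V/m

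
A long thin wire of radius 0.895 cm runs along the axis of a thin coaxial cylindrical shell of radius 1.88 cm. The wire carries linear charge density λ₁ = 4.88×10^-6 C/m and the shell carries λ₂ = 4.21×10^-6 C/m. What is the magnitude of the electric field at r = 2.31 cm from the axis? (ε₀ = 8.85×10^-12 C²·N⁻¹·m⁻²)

By cylindrical symmetry E is radial; use a coaxial Gaussian cylinder of radius 2.31 cm and length L (r > 1.88 cm, enclosing both).
λ_enc = λ₁ + λ₂ = (4.88e-6) + (4.21×10^-6) = 9.09×10^-6 C/m.
By Gauss's law (flux through the curved wall only), E·2πrL = λ_enc L/ε₀.
E = |λ_enc|/(2πε₀r) = (9.09e-6)/(2π·8.85×10^-12·0.0231) = 7.08×10^6 N/C.

|E| ≈ 7.08×10^6 N/C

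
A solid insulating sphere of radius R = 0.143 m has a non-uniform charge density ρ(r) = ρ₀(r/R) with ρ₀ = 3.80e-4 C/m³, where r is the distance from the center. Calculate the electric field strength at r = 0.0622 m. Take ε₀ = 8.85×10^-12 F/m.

By spherical symmetry E is radial; choose a Gaussian sphere of radius r = 0.0622 m (r < R).
Q_enc = ∫₀^r ρ(r')·4πr'² dr' = (4πρ₀/R) ∫₀^r r'^3 dr' = 4πρ₀ r^4/(4·R) = 1.25e-7 C.
Applying ∮E·dA = Q_enc/ε₀ with Φ = E(4πr²):
E = |Q_enc|/(4πε₀r²) = (1.25e-7)/(4π·8.85×10^-12·(0.0622)²) = 2.90×10^5 N/C.

|E| = 2.90e5 N/C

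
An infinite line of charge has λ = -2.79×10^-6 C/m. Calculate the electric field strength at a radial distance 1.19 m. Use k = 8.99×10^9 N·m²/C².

E = 4.22×10^4 N/C

Take a coaxial cylindrical Gaussian surface of radius r = 1.19 m and length L.
Q_enc = λL, so λ_enc = -2.79e-6 C/m.
Applying ∮E·dA = Q_enc/ε₀ with the end caps contributing no flux:
E = 2k|λ_enc|/r = 2(8.99×10^9)(2.79×10^-6)/(1.19) = 4.22×10^4 N/C.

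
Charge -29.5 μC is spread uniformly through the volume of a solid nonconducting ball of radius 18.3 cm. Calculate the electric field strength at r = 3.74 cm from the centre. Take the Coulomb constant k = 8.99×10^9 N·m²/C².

E = 1.62×10^6 N/C

Use a concentric Gaussian sphere at r = 3.74 cm (r < R).
For a uniform sphere the enclosed fraction is (r/R)³, so Q_enc = (-29.5 μC)(0.0374/0.183)³ = -2.518×10^-7 C.
Applying ∮E·dA = Q_enc/ε₀ with Φ = E(4πr²):
E = k|Q_enc|/r² = (8.99×10^9)(2.518×10^-7)/(0.0374)² = 1.62e6 N/C.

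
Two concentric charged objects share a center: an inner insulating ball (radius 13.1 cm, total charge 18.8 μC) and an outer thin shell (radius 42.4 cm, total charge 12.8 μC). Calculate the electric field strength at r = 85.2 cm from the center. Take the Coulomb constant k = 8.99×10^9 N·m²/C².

|E| = 3.91×10^5 N/C

Symmetry ⇒ E = E(r) r̂. Gaussian sphere of radius r = 85.2 cm (r > 42.4 cm, enclosing both).
Q_enc = (18.8 μC) + (12.8 μC) = 3.16×10^-5 C.
Gauss's law: E·4πr² = Q_enc/ε₀.
E = k|Q_enc|/r² = (8.99×10^9)(3.16e-5)/(0.852)² = 3.91×10^5 N/C.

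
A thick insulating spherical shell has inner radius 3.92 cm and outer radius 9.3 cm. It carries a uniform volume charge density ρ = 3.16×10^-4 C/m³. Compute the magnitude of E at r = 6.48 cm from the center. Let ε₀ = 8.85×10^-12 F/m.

E = 6.01×10^5 N/C

Use a concentric Gaussian sphere at r = 6.48 cm (within the shell material, 3.92 cm < r < 9.3 cm).
Only the shell between 3.92 cm and r is enclosed: Q_enc = ρ·(4π/3)(r³ − a³) = (3.16×10^-4)·(4π/3)·((0.0648)³ − (0.0392)³) = 2.804×10^-7 C.
By Gauss's law, ∮E·dA = E·4πr² = Q_enc/ε₀.
E = |Q_enc|/(4πε₀r²) = (2.804×10^-7)/(4π·8.85×10^-12·(0.0648)²) = 6.01×10^5 N/C.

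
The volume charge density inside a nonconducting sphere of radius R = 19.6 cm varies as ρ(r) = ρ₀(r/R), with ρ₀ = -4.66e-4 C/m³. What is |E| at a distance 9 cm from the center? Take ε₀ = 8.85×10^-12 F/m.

|E| = 5.44×10^5 N/C

Symmetry ⇒ E = E(r) r̂. Gaussian sphere of radius r = 9 cm (r < R).
Integrate the density: Q_enc = 4π ∫₀^r ρ₀(r'/R)^1 r'² dr' = 4πρ₀ r^4/(4·R) = -4.901×10^-7 C.
Gauss's law: E·4πr² = Q_enc/ε₀.
E = |Q_enc|/(4πε₀r²) = (4.901×10^-7)/(4π·8.85×10^-12·(0.09)²) = 5.44×10^5 N/C.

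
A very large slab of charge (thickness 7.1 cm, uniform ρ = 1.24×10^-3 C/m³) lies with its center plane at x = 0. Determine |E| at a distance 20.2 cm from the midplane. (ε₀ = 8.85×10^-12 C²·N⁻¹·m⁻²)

4.97×10^6 V/m

The point |x| = 20.2 cm lies outside the slab (half-thickness 0.0355 m). A symmetric pillbox spanning the full slab encloses Q_enc = ρ·d·A.
Flux = 2EA ⇒ E = |ρ|d/(2ε₀), independent of distance outside.
E = (1.24e-3)(0.071)/(2·8.85×10^-12) = 4.97e6 N/C.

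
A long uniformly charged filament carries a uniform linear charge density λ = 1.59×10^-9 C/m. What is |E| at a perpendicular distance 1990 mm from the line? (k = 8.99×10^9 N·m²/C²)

Take a coaxial cylindrical Gaussian surface of radius r = 1990 mm and length L.
Q_enc = λL, so λ_enc = 1.59×10^-9 C/m.
Applying ∮E·dA = Q_enc/ε₀ with the end caps contributing no flux:
E = 2k|λ_enc|/r = 2(8.99×10^9)(1.59×10^-9)/(1.99) = 14.4 N/C.

E = 14.4 V/m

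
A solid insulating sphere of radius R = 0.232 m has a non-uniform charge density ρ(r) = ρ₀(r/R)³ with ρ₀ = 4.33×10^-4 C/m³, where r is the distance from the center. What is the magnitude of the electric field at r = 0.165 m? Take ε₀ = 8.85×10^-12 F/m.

|E| = 4.84×10^5 V/m

Take a concentric spherical Gaussian surface of radius r = 0.165 m (r < R).
Integrate the density: Q_enc = 4π ∫₀^r ρ₀(r'/R)^3 r'² dr' = 4πρ₀ r^6/(6·R³) = 1.466×10^-6 C.
By Gauss's law, ∮E·dA = E·4πr² = Q_enc/ε₀.
E = |Q_enc|/(4πε₀r²) = (1.466×10^-6)/(4π·8.85×10^-12·(0.165)²) = 4.84×10^5 N/C.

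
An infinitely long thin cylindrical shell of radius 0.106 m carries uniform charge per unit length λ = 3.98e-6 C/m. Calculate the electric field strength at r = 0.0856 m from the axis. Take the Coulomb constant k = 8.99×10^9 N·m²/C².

E = 0

Choose a coaxial cylinder of radius r = 0.0856 m (arbitrary length L) as the Gaussian surface (r < 0.106 m, inside the shell).
All the surface charge lies outside this cylinder: Q_enc = 0, hence E = 0.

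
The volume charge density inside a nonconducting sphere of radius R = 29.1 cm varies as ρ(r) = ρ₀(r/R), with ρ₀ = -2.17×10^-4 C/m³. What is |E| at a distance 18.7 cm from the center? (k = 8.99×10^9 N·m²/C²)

Take a concentric spherical Gaussian surface of radius r = 18.7 cm (r < R).
Integrate the density: Q_enc = 4π ∫₀^r ρ₀(r'/R)^1 r'² dr' = 4πρ₀ r^4/(4·R) = -2.865e-6 C.
Since E is radial and uniform over the Gaussian sphere, Φ = E·4πr² = Q_enc/ε₀.
E = k|Q_enc|/r² = (8.99×10^9)(2.865×10^-6)/(0.187)² = 7.36×10^5 N/C.

7.36×10^5 N/C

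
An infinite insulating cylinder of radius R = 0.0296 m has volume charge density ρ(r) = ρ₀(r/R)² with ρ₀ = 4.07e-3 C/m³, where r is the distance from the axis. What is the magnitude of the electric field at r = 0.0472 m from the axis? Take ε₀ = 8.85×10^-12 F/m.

Choose a coaxial cylinder of radius r = 0.0472 m (arbitrary length L) as the Gaussian surface (r > R, full charge per length enclosed).
λ_enc = 2π ∫₀^R ρ₀(r'/R)^2 r' dr' = 2πρ₀R²/4 = 5.601×10^-6 C/m.
Applying ∮E·dA = Q_enc/ε₀ with the end caps contributing no flux:
E = |λ_enc|/(2πε₀r) = (5.601e-6)/(2π·8.85×10^-12·0.0472) = 2.13×10^6 N/C.

|E| ≈ 2.13×10^6 N/C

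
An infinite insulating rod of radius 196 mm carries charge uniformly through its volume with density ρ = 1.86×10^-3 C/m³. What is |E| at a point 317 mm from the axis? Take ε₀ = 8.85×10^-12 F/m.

E = 1.27×10^7 V/m

Take a coaxial cylindrical Gaussian surface of radius r = 317 mm and length L (r > 196 mm, full cross-section enclosed).
λ_enc = ρ·πR² = (1.86e-3)π(0.196)² = 2.245e-4 C/m.
By Gauss's law (flux through the curved wall only), E·2πrL = λ_enc L/ε₀.
E = |λ_enc|/(2πε₀r) = (2.245e-4)/(2π·8.85×10^-12·0.317) = 1.27×10^7 N/C.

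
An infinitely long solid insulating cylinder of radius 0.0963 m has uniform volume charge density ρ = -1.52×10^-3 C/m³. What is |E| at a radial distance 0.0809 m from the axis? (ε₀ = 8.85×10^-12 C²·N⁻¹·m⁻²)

|E| ≈ 6.95e6 N/C

Take a coaxial cylindrical Gaussian surface of radius r = 0.0809 m and length L (r < R).
Enclosed charge per unit length: λ_enc = ρ·πr² = (-1.52×10^-3)π(0.0809)² = -3.125×10^-5 C/m.
By Gauss's law (flux through the curved wall only), E·2πrL = λ_enc L/ε₀.
E = |λ_enc|/(2πε₀r) = (3.125e-5)/(2π·8.85×10^-12·0.0809) = 6.95×10^6 N/C.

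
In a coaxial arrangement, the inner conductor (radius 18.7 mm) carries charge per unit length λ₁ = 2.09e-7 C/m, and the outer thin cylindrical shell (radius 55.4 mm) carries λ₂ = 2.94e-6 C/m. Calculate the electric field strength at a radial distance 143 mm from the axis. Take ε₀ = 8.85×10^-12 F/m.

Choose a coaxial cylinder of radius r = 143 mm (arbitrary length L) as the Gaussian surface (r > 55.4 mm, enclosing both).
λ_enc = λ₁ + λ₂ = (2.09×10^-7) + (2.94×10^-6) = 3.149×10^-6 C/m.
Applying ∮E·dA = Q_enc/ε₀ with the end caps contributing no flux:
E = |λ_enc|/(2πε₀r) = (3.149×10^-6)/(2π·8.85×10^-12·0.143) = 3.96e5 N/C.

E ≈ 3.96e5 N/C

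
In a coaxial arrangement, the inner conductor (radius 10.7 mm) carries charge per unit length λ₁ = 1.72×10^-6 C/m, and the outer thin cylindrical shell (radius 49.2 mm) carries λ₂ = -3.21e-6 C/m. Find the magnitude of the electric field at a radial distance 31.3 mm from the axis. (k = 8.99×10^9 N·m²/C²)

|E| = 9.88×10^5 N/C

By cylindrical symmetry E is radial; use a coaxial Gaussian cylinder of radius 31.3 mm and length L (between the conductors, 10.7 mm < r < 49.2 mm).
The shell at 49.2 mm lies outside the Gaussian surface, so λ_enc = λ₁ = 1.72×10^-6 C/m.
Since E is radial and uniform over the curved surface, Φ = E·2πrL = Q_enc/ε₀ = λ_enc L/ε₀.
E = 2k|λ_enc|/r = 2(8.99×10^9)(1.72e-6)/(0.0313) = 9.88×10^5 N/C.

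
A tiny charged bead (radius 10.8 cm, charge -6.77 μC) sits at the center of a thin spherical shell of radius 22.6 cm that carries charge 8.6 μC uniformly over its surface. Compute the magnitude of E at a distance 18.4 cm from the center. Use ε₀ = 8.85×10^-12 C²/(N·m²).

E = 1.80×10^6 V/m

By spherical symmetry E is radial; choose a Gaussian sphere of radius r = 18.4 cm (between the bodies, 10.8 cm < r < 22.6 cm).
The shell at 22.6 cm lies outside the Gaussian surface, so Q_enc = -6.77 μC = -6.77e-6 C.
Gauss's law: E·4πr² = Q_enc/ε₀.
E = |Q_enc|/(4πε₀r²) = (6.77×10^-6)/(4π·8.85×10^-12·(0.184)²) = 1.80e6 N/C.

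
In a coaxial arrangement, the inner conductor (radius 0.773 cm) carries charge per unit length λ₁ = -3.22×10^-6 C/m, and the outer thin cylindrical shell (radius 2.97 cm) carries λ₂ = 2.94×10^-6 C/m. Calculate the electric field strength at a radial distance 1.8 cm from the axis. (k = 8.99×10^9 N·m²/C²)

E ≈ 3.22×10^6 V/m

Take a coaxial cylindrical Gaussian surface of radius r = 1.8 cm and length L (between the conductors, 0.773 cm < r < 2.97 cm).
Only the inner wire is enclosed; the outer shell contributes nothing inside itself. λ_enc = λ₁ = -3.22×10^-6 C/m.
Applying ∮E·dA = Q_enc/ε₀ with the end caps contributing no flux:
E = 2k|λ_enc|/r = 2(8.99×10^9)(3.22×10^-6)/(0.018) = 3.22e6 N/C.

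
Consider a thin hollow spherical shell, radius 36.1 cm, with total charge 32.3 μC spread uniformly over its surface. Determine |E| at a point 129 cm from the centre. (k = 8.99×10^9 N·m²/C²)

Use a concentric Gaussian sphere at r = 129 cm (r > 36.1 cm).
The entire shell is enclosed: Q_enc = 3.23e-5 C.
Applying ∮E·dA = Q_enc/ε₀ with Φ = E(4πr²):
E = k|Q_enc|/r² = (8.99×10^9)(3.23×10^-5)/(1.29)² = 1.74e5 N/C.

|E| = 1.74e5 N/C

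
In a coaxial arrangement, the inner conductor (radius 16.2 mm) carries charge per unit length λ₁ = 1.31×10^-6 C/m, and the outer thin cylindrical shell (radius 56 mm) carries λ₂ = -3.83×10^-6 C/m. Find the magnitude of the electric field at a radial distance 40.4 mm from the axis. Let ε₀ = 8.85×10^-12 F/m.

|E| ≈ 5.83×10^5 V/m

Coaxial Gaussian cylinder, radius r = 40.4 mm, length L (between the conductors, 16.2 mm < r < 56 mm).
Only the inner wire is enclosed; the outer shell contributes nothing inside itself. λ_enc = λ₁ = 1.31×10^-6 C/m.
Applying ∮E·dA = Q_enc/ε₀ with the end caps contributing no flux:
E = |λ_enc|/(2πε₀r) = (1.31×10^-6)/(2π·8.85×10^-12·0.0404) = 5.83×10^5 N/C.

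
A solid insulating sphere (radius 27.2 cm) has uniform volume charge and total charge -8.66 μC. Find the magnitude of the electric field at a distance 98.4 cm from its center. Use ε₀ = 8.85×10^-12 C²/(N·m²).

By spherical symmetry E is radial; choose a Gaussian sphere of radius r = 98.4 cm (r > R, so the entire charge is enclosed).
Q_enc = -8.66 μC = -8.66×10^-6 C.
Since E is radial and uniform over the Gaussian sphere, Φ = E·4πr² = Q_enc/ε₀.
E = |Q_enc|/(4πε₀r²) = (8.66e-6)/(4π·8.85×10^-12·(0.984)²) = 8.04e4 N/C.

E ≈ 8.04×10^4 V/m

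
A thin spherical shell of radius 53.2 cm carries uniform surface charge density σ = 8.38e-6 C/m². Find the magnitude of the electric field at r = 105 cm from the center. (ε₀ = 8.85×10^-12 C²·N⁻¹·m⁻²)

|E| = 2.43e5 V/m

Symmetry ⇒ E = E(r) r̂. Gaussian sphere of radius r = 105 cm (r > 53.2 cm).
The entire shell is enclosed: Q_enc = σ·4πR² = (8.38×10^-6)·4π·(0.532)² = 2.98e-5 C.
By Gauss's law, ∮E·dA = E·4πr² = Q_enc/ε₀.
E = |Q_enc|/(4πε₀r²) = (2.98e-5)/(4π·8.85×10^-12·(1.05)²) = 2.43×10^5 N/C.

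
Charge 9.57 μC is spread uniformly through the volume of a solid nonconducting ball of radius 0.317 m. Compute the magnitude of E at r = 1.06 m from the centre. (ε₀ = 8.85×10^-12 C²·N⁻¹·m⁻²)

By spherical symmetry E is radial; choose a Gaussian sphere of radius r = 1.06 m (r > R, so the entire charge is enclosed).
Q_enc = 9.57 μC = 9.57×10^-6 C.
Since E is radial and uniform over the Gaussian sphere, Φ = E·4πr² = Q_enc/ε₀.
E = |Q_enc|/(4πε₀r²) = (9.57e-6)/(4π·8.85×10^-12·(1.06)²) = 7.66×10^4 N/C.

|E| ≈ 7.66e4 N/C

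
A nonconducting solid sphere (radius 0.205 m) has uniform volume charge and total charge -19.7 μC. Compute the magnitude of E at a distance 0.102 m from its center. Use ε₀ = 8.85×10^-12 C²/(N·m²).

Use a concentric Gaussian sphere at r = 0.102 m (r < R).
For a uniform sphere the enclosed fraction is (r/R)³, so Q_enc = (-19.7 μC)(0.102/0.205)³ = -2.427e-6 C.
Applying ∮E·dA = Q_enc/ε₀ with Φ = E(4πr²):
E = |Q_enc|/(4πε₀r²) = (2.427×10^-6)/(4π·8.85×10^-12·(0.102)²) = 2.10×10^6 N/C.

|E| ≈ 2.10×10^6 N/C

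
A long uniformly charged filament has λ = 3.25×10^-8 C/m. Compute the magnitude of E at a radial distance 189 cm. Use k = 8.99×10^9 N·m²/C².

Take a coaxial cylindrical Gaussian surface of radius r = 189 cm and length L.
Q_enc = λL, so λ_enc = 3.25e-8 C/m.
Since E is radial and uniform over the curved surface, Φ = E·2πrL = Q_enc/ε₀ = λ_enc L/ε₀.
E = 2k|λ_enc|/r = 2(8.99×10^9)(3.25×10^-8)/(1.89) = 309 N/C.

309 V/m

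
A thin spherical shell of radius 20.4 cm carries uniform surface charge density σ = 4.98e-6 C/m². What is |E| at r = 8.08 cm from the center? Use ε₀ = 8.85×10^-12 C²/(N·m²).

Use a concentric Gaussian sphere at r = 8.08 cm (inside the shell, r < 20.4 cm).
No charge lies within this surface, so Q_enc = 0 and Gauss's law gives E·4πr² = 0 ⇒ E = 0.

|E| = 0 N/C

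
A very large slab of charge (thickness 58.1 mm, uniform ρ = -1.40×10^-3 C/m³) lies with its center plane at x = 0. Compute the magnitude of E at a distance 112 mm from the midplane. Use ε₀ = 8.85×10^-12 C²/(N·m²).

E = 4.60×10^6 N/C

The point |x| = 112 mm lies outside the slab (half-thickness 0.02905 m). A symmetric pillbox spanning the full slab encloses Q_enc = ρ·d·A.
Flux = 2EA ⇒ E = |ρ|d/(2ε₀), independent of distance outside.
E = (1.40e-3)(0.0581)/(2·8.85×10^-12) = 4.60×10^6 N/C.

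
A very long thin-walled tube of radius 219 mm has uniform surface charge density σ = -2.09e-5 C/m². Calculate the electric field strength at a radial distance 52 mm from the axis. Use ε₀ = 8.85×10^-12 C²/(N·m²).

E = 0

By cylindrical symmetry E is radial; use a coaxial Gaussian cylinder of radius 52 mm and length L (r < 219 mm, inside the shell).
No charge is enclosed, so Gauss's law gives E·2πrL = 0 ⇒ E = 0.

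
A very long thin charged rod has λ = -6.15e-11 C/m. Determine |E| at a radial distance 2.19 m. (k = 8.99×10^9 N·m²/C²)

Coaxial Gaussian cylinder, radius r = 2.19 m, length L.
Q_enc = λL, so λ_enc = -6.15e-11 C/m.
Since E is radial and uniform over the curved surface, Φ = E·2πrL = Q_enc/ε₀ = λ_enc L/ε₀.
E = 2k|λ_enc|/r = 2(8.99×10^9)(6.15e-11)/(2.19) = 0.505 N/C.

E = 0.505 V/m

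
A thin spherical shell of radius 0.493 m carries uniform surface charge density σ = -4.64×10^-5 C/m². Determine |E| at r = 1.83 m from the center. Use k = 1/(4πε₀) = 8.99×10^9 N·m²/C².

Symmetry ⇒ E = E(r) r̂. Gaussian sphere of radius r = 1.83 m (r > 0.493 m).
The entire shell is enclosed: Q_enc = σ·4πR² = (-4.64e-5)·4π·(0.493)² = -1.417×10^-4 C.
Gauss's law: E·4πr² = Q_enc/ε₀.
E = k|Q_enc|/r² = (8.99×10^9)(1.417e-4)/(1.83)² = 3.80×10^5 N/C.

E = 3.80e5 N/C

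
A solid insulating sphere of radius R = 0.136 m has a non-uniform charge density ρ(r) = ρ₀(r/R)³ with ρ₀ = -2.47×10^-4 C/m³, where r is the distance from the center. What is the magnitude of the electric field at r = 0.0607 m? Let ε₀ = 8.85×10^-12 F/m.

Symmetry ⇒ E = E(r) r̂. Gaussian sphere of radius r = 0.0607 m (r < R).
Integrate the density: Q_enc = 4π ∫₀^r ρ₀(r'/R)^3 r'² dr' = 4πρ₀ r^6/(6·R³) = -1.029e-8 C.
Gauss's law: E·4πr² = Q_enc/ε₀.
E = |Q_enc|/(4πε₀r²) = (1.029×10^-8)/(4π·8.85×10^-12·(0.0607)²) = 2.51e4 N/C.

|E| = 2.51e4 N/C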